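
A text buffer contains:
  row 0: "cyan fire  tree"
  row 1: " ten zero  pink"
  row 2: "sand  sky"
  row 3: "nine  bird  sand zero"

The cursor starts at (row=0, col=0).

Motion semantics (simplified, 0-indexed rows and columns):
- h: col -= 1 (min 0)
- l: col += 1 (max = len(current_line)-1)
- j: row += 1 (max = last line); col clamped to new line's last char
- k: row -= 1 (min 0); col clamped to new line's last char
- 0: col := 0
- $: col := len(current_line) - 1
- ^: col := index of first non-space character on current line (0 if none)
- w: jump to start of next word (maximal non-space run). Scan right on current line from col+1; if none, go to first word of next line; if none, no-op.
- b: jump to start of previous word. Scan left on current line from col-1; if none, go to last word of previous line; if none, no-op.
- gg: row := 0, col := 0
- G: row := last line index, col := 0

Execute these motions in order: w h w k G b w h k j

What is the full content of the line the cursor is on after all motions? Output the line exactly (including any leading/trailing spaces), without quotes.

After 1 (w): row=0 col=5 char='f'
After 2 (h): row=0 col=4 char='_'
After 3 (w): row=0 col=5 char='f'
After 4 (k): row=0 col=5 char='f'
After 5 (G): row=3 col=0 char='n'
After 6 (b): row=2 col=6 char='s'
After 7 (w): row=3 col=0 char='n'
After 8 (h): row=3 col=0 char='n'
After 9 (k): row=2 col=0 char='s'
After 10 (j): row=3 col=0 char='n'

Answer: nine  bird  sand zero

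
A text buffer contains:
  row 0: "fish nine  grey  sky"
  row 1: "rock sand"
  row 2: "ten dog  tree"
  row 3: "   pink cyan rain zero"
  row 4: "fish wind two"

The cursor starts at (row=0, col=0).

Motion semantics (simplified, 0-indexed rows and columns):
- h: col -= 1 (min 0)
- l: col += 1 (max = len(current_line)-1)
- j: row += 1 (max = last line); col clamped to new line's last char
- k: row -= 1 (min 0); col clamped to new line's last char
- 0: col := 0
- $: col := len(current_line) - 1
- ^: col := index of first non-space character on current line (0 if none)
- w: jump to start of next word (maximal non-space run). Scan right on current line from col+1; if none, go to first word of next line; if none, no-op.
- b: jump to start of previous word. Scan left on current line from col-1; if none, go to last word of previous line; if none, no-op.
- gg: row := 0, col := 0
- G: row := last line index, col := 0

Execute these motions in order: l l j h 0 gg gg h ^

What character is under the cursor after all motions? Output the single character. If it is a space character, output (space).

After 1 (l): row=0 col=1 char='i'
After 2 (l): row=0 col=2 char='s'
After 3 (j): row=1 col=2 char='c'
After 4 (h): row=1 col=1 char='o'
After 5 (0): row=1 col=0 char='r'
After 6 (gg): row=0 col=0 char='f'
After 7 (gg): row=0 col=0 char='f'
After 8 (h): row=0 col=0 char='f'
After 9 (^): row=0 col=0 char='f'

Answer: f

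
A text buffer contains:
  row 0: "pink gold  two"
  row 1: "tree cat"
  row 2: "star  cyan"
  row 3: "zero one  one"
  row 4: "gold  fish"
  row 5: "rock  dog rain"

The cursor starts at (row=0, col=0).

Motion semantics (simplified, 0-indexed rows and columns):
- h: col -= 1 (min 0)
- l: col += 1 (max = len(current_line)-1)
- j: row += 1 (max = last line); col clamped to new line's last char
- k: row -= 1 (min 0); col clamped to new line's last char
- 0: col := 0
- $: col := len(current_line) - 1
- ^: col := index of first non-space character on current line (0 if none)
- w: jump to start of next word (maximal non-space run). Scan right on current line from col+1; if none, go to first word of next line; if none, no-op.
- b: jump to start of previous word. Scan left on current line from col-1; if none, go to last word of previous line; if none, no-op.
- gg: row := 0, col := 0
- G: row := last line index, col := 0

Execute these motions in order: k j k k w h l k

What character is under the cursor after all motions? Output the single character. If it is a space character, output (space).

Answer: g

Derivation:
After 1 (k): row=0 col=0 char='p'
After 2 (j): row=1 col=0 char='t'
After 3 (k): row=0 col=0 char='p'
After 4 (k): row=0 col=0 char='p'
After 5 (w): row=0 col=5 char='g'
After 6 (h): row=0 col=4 char='_'
After 7 (l): row=0 col=5 char='g'
After 8 (k): row=0 col=5 char='g'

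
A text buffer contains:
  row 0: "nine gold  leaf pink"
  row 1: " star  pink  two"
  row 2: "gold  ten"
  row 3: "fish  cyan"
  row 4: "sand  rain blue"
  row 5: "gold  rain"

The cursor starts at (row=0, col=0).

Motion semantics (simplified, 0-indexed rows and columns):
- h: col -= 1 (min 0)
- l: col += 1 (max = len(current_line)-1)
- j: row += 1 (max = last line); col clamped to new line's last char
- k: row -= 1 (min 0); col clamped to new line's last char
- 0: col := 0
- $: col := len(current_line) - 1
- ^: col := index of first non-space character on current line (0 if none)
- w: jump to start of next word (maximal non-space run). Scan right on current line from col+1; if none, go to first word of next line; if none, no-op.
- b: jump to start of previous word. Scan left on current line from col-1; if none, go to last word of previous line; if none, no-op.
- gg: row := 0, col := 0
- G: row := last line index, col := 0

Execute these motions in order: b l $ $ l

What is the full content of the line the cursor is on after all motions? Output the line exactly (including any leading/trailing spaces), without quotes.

After 1 (b): row=0 col=0 char='n'
After 2 (l): row=0 col=1 char='i'
After 3 ($): row=0 col=19 char='k'
After 4 ($): row=0 col=19 char='k'
After 5 (l): row=0 col=19 char='k'

Answer: nine gold  leaf pink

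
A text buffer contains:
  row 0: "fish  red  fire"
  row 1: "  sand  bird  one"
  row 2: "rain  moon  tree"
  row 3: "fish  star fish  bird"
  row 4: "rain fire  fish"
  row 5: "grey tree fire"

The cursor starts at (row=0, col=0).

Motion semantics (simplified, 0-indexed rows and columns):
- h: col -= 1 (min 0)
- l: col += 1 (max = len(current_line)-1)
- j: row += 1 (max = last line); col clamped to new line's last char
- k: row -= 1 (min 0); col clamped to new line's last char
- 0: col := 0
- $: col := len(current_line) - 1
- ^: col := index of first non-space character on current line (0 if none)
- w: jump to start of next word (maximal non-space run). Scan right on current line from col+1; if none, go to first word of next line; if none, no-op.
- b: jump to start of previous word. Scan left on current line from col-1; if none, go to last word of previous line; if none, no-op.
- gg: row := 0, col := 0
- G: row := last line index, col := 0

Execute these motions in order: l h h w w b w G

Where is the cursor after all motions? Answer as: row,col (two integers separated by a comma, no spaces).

Answer: 5,0

Derivation:
After 1 (l): row=0 col=1 char='i'
After 2 (h): row=0 col=0 char='f'
After 3 (h): row=0 col=0 char='f'
After 4 (w): row=0 col=6 char='r'
After 5 (w): row=0 col=11 char='f'
After 6 (b): row=0 col=6 char='r'
After 7 (w): row=0 col=11 char='f'
After 8 (G): row=5 col=0 char='g'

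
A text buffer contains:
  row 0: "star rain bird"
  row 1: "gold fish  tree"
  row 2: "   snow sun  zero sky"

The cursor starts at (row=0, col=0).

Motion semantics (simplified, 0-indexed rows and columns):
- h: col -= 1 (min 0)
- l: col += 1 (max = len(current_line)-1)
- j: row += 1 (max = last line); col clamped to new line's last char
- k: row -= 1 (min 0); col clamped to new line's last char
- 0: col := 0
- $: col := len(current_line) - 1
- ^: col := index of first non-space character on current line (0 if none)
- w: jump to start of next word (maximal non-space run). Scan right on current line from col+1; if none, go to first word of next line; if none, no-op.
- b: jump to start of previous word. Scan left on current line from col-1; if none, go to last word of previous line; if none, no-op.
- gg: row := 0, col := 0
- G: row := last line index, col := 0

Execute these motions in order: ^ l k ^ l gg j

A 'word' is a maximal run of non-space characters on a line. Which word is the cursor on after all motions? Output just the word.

After 1 (^): row=0 col=0 char='s'
After 2 (l): row=0 col=1 char='t'
After 3 (k): row=0 col=1 char='t'
After 4 (^): row=0 col=0 char='s'
After 5 (l): row=0 col=1 char='t'
After 6 (gg): row=0 col=0 char='s'
After 7 (j): row=1 col=0 char='g'

Answer: gold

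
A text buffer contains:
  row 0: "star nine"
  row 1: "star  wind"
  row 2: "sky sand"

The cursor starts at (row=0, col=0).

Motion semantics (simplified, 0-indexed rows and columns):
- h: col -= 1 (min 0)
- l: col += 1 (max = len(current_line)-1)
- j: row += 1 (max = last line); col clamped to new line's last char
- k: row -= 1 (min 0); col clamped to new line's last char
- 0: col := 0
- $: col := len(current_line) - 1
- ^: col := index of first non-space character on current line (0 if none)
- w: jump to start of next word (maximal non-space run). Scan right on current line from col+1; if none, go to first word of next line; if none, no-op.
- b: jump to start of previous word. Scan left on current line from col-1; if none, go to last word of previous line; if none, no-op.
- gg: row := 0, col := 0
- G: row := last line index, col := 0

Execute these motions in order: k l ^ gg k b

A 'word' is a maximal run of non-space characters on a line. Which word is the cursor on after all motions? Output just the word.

Answer: star

Derivation:
After 1 (k): row=0 col=0 char='s'
After 2 (l): row=0 col=1 char='t'
After 3 (^): row=0 col=0 char='s'
After 4 (gg): row=0 col=0 char='s'
After 5 (k): row=0 col=0 char='s'
After 6 (b): row=0 col=0 char='s'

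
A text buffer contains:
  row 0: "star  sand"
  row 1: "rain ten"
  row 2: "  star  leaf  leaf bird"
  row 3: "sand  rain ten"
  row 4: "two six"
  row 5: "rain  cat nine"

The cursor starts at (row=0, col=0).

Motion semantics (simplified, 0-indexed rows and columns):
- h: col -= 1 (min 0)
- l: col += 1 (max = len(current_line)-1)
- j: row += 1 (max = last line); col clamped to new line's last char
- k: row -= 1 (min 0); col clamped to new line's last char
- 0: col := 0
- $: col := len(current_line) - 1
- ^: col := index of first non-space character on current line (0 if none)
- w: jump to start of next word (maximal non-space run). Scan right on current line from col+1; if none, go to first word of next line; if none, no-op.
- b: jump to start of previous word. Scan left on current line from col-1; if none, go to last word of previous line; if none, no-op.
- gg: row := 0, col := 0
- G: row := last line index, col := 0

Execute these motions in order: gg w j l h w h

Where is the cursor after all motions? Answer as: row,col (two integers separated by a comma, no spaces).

After 1 (gg): row=0 col=0 char='s'
After 2 (w): row=0 col=6 char='s'
After 3 (j): row=1 col=6 char='e'
After 4 (l): row=1 col=7 char='n'
After 5 (h): row=1 col=6 char='e'
After 6 (w): row=2 col=2 char='s'
After 7 (h): row=2 col=1 char='_'

Answer: 2,1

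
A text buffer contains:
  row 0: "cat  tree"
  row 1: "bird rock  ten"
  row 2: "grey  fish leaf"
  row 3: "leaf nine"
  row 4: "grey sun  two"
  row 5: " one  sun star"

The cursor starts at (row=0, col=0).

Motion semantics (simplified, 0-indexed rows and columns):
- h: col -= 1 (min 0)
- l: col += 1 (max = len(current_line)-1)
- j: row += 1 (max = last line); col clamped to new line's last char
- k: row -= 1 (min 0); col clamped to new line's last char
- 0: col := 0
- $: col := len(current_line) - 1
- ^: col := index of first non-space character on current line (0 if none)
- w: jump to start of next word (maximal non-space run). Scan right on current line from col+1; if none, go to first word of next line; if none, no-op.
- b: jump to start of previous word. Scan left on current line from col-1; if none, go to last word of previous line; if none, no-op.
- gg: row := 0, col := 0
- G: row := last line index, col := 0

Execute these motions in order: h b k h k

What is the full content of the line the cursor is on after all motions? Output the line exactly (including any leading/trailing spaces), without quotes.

Answer: cat  tree

Derivation:
After 1 (h): row=0 col=0 char='c'
After 2 (b): row=0 col=0 char='c'
After 3 (k): row=0 col=0 char='c'
After 4 (h): row=0 col=0 char='c'
After 5 (k): row=0 col=0 char='c'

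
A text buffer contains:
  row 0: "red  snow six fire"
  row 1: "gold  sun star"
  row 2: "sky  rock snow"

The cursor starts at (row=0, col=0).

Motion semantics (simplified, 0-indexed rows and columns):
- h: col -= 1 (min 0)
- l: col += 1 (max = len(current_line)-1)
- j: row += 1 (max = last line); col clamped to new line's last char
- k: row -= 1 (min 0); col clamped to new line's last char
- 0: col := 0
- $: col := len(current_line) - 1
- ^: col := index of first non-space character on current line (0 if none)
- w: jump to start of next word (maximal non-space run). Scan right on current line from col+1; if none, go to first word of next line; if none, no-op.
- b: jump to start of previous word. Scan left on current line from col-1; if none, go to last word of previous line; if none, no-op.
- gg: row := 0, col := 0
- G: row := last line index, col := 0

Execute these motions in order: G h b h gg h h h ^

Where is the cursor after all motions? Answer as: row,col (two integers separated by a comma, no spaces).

After 1 (G): row=2 col=0 char='s'
After 2 (h): row=2 col=0 char='s'
After 3 (b): row=1 col=10 char='s'
After 4 (h): row=1 col=9 char='_'
After 5 (gg): row=0 col=0 char='r'
After 6 (h): row=0 col=0 char='r'
After 7 (h): row=0 col=0 char='r'
After 8 (h): row=0 col=0 char='r'
After 9 (^): row=0 col=0 char='r'

Answer: 0,0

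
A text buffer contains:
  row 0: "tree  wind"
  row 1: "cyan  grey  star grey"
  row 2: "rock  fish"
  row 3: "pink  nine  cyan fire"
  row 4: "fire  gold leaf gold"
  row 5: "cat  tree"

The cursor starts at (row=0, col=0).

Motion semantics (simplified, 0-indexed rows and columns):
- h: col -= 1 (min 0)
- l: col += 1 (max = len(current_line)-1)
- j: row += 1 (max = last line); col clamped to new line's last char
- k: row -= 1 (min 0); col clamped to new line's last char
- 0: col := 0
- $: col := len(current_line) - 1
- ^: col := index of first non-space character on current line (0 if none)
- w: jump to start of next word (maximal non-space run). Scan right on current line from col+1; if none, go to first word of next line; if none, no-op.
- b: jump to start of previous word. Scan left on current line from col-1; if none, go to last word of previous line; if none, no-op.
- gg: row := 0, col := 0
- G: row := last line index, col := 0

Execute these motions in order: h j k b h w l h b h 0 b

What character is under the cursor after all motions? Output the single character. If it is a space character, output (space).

Answer: t

Derivation:
After 1 (h): row=0 col=0 char='t'
After 2 (j): row=1 col=0 char='c'
After 3 (k): row=0 col=0 char='t'
After 4 (b): row=0 col=0 char='t'
After 5 (h): row=0 col=0 char='t'
After 6 (w): row=0 col=6 char='w'
After 7 (l): row=0 col=7 char='i'
After 8 (h): row=0 col=6 char='w'
After 9 (b): row=0 col=0 char='t'
After 10 (h): row=0 col=0 char='t'
After 11 (0): row=0 col=0 char='t'
After 12 (b): row=0 col=0 char='t'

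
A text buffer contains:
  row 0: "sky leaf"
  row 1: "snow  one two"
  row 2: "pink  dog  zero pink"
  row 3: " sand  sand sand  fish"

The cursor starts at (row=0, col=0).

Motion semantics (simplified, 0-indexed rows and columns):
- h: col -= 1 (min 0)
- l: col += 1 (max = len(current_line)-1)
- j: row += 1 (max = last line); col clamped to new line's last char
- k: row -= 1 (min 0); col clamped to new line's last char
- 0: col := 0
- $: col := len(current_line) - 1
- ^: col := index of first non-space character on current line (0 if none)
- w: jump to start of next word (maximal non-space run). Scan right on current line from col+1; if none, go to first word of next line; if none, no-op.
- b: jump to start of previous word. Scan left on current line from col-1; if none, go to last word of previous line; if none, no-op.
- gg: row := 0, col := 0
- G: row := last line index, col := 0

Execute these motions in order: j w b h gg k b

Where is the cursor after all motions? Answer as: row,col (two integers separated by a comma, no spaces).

Answer: 0,0

Derivation:
After 1 (j): row=1 col=0 char='s'
After 2 (w): row=1 col=6 char='o'
After 3 (b): row=1 col=0 char='s'
After 4 (h): row=1 col=0 char='s'
After 5 (gg): row=0 col=0 char='s'
After 6 (k): row=0 col=0 char='s'
After 7 (b): row=0 col=0 char='s'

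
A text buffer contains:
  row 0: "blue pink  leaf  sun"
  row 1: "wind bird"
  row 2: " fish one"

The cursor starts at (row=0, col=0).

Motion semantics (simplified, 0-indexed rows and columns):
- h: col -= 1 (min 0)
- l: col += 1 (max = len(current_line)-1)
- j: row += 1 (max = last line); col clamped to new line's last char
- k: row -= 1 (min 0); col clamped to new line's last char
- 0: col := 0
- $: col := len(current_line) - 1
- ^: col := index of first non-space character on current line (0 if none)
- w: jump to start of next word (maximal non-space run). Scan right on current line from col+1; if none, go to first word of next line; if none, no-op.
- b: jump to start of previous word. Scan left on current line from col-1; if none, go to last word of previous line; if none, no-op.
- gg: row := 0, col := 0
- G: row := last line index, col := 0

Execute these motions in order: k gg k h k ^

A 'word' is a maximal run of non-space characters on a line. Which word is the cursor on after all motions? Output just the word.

Answer: blue

Derivation:
After 1 (k): row=0 col=0 char='b'
After 2 (gg): row=0 col=0 char='b'
After 3 (k): row=0 col=0 char='b'
After 4 (h): row=0 col=0 char='b'
After 5 (k): row=0 col=0 char='b'
After 6 (^): row=0 col=0 char='b'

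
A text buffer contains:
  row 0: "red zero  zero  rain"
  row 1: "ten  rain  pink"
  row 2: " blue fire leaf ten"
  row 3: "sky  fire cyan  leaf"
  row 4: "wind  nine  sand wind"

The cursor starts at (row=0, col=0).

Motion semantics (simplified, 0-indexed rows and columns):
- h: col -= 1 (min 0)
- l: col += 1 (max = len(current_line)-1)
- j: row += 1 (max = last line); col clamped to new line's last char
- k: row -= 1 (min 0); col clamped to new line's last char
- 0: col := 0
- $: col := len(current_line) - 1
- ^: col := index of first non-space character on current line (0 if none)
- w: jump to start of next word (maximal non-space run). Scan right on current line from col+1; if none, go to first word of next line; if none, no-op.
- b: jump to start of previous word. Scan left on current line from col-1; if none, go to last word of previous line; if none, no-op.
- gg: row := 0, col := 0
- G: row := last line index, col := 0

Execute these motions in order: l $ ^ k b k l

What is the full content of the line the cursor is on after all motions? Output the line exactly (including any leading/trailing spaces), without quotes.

Answer: red zero  zero  rain

Derivation:
After 1 (l): row=0 col=1 char='e'
After 2 ($): row=0 col=19 char='n'
After 3 (^): row=0 col=0 char='r'
After 4 (k): row=0 col=0 char='r'
After 5 (b): row=0 col=0 char='r'
After 6 (k): row=0 col=0 char='r'
After 7 (l): row=0 col=1 char='e'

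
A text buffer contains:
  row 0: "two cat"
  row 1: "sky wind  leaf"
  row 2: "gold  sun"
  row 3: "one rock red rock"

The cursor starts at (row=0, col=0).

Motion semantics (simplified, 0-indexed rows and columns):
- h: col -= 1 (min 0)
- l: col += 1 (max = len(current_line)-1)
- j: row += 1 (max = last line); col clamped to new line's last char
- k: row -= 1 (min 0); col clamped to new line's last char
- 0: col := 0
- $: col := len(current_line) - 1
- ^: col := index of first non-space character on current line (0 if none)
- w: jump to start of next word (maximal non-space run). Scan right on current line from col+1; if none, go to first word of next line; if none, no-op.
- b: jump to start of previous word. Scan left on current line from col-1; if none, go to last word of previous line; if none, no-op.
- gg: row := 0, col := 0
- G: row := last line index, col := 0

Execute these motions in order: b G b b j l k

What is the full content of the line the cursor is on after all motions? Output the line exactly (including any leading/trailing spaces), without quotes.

Answer: gold  sun

Derivation:
After 1 (b): row=0 col=0 char='t'
After 2 (G): row=3 col=0 char='o'
After 3 (b): row=2 col=6 char='s'
After 4 (b): row=2 col=0 char='g'
After 5 (j): row=3 col=0 char='o'
After 6 (l): row=3 col=1 char='n'
After 7 (k): row=2 col=1 char='o'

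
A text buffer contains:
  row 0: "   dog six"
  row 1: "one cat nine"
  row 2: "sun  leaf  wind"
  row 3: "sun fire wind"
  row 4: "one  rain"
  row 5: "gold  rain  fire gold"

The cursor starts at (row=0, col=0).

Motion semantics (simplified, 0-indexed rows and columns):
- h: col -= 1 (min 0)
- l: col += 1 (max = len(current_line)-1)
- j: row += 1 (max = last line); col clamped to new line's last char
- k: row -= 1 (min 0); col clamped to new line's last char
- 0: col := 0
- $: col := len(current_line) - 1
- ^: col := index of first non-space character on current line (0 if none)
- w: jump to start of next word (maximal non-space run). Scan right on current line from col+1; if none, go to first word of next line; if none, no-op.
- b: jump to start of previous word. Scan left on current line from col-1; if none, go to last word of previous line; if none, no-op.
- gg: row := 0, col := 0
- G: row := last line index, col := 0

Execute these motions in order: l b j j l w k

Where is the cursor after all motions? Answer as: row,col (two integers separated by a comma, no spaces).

After 1 (l): row=0 col=1 char='_'
After 2 (b): row=0 col=1 char='_'
After 3 (j): row=1 col=1 char='n'
After 4 (j): row=2 col=1 char='u'
After 5 (l): row=2 col=2 char='n'
After 6 (w): row=2 col=5 char='l'
After 7 (k): row=1 col=5 char='a'

Answer: 1,5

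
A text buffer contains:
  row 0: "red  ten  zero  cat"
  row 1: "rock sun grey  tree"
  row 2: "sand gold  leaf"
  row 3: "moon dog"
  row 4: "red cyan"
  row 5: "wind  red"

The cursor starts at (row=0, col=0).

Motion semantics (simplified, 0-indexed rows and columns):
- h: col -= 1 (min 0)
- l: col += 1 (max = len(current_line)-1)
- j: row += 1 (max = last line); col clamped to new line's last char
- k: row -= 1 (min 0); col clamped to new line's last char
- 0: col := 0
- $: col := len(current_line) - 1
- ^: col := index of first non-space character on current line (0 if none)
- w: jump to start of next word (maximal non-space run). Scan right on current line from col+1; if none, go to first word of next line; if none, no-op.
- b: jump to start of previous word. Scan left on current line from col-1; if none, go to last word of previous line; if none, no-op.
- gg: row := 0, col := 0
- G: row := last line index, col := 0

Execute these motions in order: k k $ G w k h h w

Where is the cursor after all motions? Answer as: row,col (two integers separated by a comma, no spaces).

Answer: 5,0

Derivation:
After 1 (k): row=0 col=0 char='r'
After 2 (k): row=0 col=0 char='r'
After 3 ($): row=0 col=18 char='t'
After 4 (G): row=5 col=0 char='w'
After 5 (w): row=5 col=6 char='r'
After 6 (k): row=4 col=6 char='a'
After 7 (h): row=4 col=5 char='y'
After 8 (h): row=4 col=4 char='c'
After 9 (w): row=5 col=0 char='w'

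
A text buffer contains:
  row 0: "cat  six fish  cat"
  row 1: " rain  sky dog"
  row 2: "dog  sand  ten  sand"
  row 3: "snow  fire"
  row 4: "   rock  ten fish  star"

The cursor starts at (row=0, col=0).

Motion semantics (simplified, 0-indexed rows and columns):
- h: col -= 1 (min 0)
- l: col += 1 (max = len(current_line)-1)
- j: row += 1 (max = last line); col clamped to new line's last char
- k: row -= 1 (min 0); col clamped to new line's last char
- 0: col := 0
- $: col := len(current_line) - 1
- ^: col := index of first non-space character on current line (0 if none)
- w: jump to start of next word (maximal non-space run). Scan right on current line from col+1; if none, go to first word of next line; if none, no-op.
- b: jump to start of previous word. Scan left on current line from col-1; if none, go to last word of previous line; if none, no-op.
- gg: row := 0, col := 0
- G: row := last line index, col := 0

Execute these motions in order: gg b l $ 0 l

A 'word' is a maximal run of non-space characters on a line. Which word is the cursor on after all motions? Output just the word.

After 1 (gg): row=0 col=0 char='c'
After 2 (b): row=0 col=0 char='c'
After 3 (l): row=0 col=1 char='a'
After 4 ($): row=0 col=17 char='t'
After 5 (0): row=0 col=0 char='c'
After 6 (l): row=0 col=1 char='a'

Answer: cat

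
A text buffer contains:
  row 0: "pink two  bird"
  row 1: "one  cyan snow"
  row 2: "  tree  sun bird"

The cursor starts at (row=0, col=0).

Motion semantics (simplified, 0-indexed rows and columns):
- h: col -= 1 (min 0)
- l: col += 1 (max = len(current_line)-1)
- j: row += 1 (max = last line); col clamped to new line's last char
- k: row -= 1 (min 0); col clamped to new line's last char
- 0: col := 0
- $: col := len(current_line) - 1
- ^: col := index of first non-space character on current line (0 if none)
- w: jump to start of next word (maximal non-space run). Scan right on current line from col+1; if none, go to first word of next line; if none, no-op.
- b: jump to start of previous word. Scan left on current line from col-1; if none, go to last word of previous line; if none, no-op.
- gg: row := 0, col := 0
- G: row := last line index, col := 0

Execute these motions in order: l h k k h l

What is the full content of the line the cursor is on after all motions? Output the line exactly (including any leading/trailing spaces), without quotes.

Answer: pink two  bird

Derivation:
After 1 (l): row=0 col=1 char='i'
After 2 (h): row=0 col=0 char='p'
After 3 (k): row=0 col=0 char='p'
After 4 (k): row=0 col=0 char='p'
After 5 (h): row=0 col=0 char='p'
After 6 (l): row=0 col=1 char='i'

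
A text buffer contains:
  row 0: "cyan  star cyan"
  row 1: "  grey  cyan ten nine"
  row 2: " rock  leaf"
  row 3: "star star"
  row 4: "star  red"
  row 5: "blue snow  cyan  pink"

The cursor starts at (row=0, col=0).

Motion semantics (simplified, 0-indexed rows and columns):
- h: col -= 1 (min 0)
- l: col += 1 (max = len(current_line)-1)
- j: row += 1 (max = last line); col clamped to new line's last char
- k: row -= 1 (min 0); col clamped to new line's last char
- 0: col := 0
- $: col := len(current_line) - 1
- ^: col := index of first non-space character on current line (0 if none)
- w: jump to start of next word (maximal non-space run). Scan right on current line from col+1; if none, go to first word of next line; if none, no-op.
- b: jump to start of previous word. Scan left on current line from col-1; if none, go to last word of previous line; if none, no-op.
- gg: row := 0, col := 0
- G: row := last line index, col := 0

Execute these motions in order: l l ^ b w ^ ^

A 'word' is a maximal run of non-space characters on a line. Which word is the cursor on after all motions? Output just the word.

After 1 (l): row=0 col=1 char='y'
After 2 (l): row=0 col=2 char='a'
After 3 (^): row=0 col=0 char='c'
After 4 (b): row=0 col=0 char='c'
After 5 (w): row=0 col=6 char='s'
After 6 (^): row=0 col=0 char='c'
After 7 (^): row=0 col=0 char='c'

Answer: cyan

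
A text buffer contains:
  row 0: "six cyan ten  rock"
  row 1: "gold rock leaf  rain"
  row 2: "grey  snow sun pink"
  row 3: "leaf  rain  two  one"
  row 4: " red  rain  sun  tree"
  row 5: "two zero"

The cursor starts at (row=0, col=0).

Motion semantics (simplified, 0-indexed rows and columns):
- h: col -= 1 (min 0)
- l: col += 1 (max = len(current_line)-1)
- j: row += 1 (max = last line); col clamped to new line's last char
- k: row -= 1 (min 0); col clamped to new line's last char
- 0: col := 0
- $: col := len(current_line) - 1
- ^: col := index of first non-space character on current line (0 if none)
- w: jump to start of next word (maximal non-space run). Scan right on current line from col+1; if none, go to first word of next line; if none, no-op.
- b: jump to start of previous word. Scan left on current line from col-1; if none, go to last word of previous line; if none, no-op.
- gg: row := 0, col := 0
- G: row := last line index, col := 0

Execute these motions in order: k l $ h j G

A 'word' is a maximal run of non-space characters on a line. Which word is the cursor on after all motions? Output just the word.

After 1 (k): row=0 col=0 char='s'
After 2 (l): row=0 col=1 char='i'
After 3 ($): row=0 col=17 char='k'
After 4 (h): row=0 col=16 char='c'
After 5 (j): row=1 col=16 char='r'
After 6 (G): row=5 col=0 char='t'

Answer: two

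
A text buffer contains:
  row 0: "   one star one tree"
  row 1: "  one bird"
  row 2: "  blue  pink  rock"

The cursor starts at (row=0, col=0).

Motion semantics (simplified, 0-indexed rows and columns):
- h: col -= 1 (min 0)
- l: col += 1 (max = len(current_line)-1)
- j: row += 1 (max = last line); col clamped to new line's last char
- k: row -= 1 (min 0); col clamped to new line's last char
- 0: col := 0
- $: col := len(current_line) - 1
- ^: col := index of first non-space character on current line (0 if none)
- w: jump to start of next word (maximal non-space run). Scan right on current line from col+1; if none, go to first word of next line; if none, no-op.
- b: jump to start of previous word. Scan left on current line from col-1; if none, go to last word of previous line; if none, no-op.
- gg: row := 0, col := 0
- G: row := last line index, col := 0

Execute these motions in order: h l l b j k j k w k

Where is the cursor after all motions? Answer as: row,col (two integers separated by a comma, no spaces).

Answer: 0,3

Derivation:
After 1 (h): row=0 col=0 char='_'
After 2 (l): row=0 col=1 char='_'
After 3 (l): row=0 col=2 char='_'
After 4 (b): row=0 col=2 char='_'
After 5 (j): row=1 col=2 char='o'
After 6 (k): row=0 col=2 char='_'
After 7 (j): row=1 col=2 char='o'
After 8 (k): row=0 col=2 char='_'
After 9 (w): row=0 col=3 char='o'
After 10 (k): row=0 col=3 char='o'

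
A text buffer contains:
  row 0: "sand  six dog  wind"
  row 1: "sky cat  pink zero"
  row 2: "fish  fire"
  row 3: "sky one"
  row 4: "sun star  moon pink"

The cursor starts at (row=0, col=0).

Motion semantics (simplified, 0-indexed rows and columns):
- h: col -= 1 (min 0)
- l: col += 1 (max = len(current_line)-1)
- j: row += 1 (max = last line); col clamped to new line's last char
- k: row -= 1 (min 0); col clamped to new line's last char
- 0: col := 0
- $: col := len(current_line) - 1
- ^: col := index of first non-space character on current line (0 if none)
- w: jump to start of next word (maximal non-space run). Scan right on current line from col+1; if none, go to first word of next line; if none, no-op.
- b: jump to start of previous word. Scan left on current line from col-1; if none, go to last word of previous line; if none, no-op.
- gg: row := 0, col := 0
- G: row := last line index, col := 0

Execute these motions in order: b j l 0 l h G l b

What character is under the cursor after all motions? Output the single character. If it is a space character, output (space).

Answer: s

Derivation:
After 1 (b): row=0 col=0 char='s'
After 2 (j): row=1 col=0 char='s'
After 3 (l): row=1 col=1 char='k'
After 4 (0): row=1 col=0 char='s'
After 5 (l): row=1 col=1 char='k'
After 6 (h): row=1 col=0 char='s'
After 7 (G): row=4 col=0 char='s'
After 8 (l): row=4 col=1 char='u'
After 9 (b): row=4 col=0 char='s'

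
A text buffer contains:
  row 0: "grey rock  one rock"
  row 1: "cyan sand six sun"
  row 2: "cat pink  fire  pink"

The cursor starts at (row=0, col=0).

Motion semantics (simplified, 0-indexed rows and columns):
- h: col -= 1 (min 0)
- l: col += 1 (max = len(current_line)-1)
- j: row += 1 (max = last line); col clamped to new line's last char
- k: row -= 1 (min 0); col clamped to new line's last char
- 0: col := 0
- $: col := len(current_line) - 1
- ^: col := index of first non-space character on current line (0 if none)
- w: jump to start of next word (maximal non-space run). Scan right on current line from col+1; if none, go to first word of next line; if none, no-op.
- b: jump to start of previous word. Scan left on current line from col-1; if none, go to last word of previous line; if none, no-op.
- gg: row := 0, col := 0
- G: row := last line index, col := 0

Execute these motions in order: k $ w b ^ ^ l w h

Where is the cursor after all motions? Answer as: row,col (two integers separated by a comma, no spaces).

Answer: 0,4

Derivation:
After 1 (k): row=0 col=0 char='g'
After 2 ($): row=0 col=18 char='k'
After 3 (w): row=1 col=0 char='c'
After 4 (b): row=0 col=15 char='r'
After 5 (^): row=0 col=0 char='g'
After 6 (^): row=0 col=0 char='g'
After 7 (l): row=0 col=1 char='r'
After 8 (w): row=0 col=5 char='r'
After 9 (h): row=0 col=4 char='_'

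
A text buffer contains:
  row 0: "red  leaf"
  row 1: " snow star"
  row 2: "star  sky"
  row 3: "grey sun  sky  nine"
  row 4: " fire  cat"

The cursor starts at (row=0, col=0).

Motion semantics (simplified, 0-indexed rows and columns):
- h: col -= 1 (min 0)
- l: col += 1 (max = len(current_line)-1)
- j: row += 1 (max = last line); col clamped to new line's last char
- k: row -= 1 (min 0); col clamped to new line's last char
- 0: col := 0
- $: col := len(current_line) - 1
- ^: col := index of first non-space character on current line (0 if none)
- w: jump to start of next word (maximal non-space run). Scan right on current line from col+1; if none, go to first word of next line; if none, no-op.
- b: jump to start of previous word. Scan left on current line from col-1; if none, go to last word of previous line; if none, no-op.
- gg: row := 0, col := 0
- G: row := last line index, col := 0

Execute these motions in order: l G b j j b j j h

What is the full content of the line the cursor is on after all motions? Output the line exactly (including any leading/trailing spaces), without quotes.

Answer:  fire  cat

Derivation:
After 1 (l): row=0 col=1 char='e'
After 2 (G): row=4 col=0 char='_'
After 3 (b): row=3 col=15 char='n'
After 4 (j): row=4 col=9 char='t'
After 5 (j): row=4 col=9 char='t'
After 6 (b): row=4 col=7 char='c'
After 7 (j): row=4 col=7 char='c'
After 8 (j): row=4 col=7 char='c'
After 9 (h): row=4 col=6 char='_'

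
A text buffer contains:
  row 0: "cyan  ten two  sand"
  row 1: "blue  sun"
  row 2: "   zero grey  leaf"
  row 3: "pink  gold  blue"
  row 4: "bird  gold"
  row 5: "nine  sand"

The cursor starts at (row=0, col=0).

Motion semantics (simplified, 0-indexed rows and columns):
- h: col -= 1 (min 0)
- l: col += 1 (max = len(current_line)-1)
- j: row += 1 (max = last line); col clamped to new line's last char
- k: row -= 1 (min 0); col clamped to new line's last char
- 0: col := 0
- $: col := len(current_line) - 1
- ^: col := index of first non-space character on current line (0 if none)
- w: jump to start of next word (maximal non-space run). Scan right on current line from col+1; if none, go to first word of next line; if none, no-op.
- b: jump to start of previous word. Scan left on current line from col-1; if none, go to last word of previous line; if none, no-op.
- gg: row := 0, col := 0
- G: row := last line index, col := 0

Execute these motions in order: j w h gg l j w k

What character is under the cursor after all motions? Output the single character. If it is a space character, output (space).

After 1 (j): row=1 col=0 char='b'
After 2 (w): row=1 col=6 char='s'
After 3 (h): row=1 col=5 char='_'
After 4 (gg): row=0 col=0 char='c'
After 5 (l): row=0 col=1 char='y'
After 6 (j): row=1 col=1 char='l'
After 7 (w): row=1 col=6 char='s'
After 8 (k): row=0 col=6 char='t'

Answer: t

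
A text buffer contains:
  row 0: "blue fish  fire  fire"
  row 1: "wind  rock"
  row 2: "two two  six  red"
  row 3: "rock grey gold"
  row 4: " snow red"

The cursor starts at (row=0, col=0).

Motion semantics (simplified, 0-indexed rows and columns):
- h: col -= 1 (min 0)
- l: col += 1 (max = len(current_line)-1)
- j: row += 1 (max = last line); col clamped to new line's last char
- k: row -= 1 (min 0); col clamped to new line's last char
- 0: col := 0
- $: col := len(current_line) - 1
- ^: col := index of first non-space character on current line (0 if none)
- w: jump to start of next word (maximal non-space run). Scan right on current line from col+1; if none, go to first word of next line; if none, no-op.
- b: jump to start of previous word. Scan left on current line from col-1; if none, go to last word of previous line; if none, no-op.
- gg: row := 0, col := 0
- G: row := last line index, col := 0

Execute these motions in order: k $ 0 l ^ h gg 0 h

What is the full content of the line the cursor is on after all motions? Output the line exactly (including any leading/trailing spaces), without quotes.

Answer: blue fish  fire  fire

Derivation:
After 1 (k): row=0 col=0 char='b'
After 2 ($): row=0 col=20 char='e'
After 3 (0): row=0 col=0 char='b'
After 4 (l): row=0 col=1 char='l'
After 5 (^): row=0 col=0 char='b'
After 6 (h): row=0 col=0 char='b'
After 7 (gg): row=0 col=0 char='b'
After 8 (0): row=0 col=0 char='b'
After 9 (h): row=0 col=0 char='b'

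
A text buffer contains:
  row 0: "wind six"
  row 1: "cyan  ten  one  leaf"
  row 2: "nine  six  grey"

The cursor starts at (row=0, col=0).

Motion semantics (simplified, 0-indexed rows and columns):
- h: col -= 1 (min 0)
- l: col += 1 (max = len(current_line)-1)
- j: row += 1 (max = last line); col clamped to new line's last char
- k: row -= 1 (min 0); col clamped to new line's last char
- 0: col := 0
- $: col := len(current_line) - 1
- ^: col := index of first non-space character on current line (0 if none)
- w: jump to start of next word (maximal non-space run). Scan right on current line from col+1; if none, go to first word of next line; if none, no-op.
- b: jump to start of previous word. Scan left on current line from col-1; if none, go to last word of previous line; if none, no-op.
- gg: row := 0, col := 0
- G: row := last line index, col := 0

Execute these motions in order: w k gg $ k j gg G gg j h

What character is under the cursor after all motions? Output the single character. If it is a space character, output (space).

After 1 (w): row=0 col=5 char='s'
After 2 (k): row=0 col=5 char='s'
After 3 (gg): row=0 col=0 char='w'
After 4 ($): row=0 col=7 char='x'
After 5 (k): row=0 col=7 char='x'
After 6 (j): row=1 col=7 char='e'
After 7 (gg): row=0 col=0 char='w'
After 8 (G): row=2 col=0 char='n'
After 9 (gg): row=0 col=0 char='w'
After 10 (j): row=1 col=0 char='c'
After 11 (h): row=1 col=0 char='c'

Answer: c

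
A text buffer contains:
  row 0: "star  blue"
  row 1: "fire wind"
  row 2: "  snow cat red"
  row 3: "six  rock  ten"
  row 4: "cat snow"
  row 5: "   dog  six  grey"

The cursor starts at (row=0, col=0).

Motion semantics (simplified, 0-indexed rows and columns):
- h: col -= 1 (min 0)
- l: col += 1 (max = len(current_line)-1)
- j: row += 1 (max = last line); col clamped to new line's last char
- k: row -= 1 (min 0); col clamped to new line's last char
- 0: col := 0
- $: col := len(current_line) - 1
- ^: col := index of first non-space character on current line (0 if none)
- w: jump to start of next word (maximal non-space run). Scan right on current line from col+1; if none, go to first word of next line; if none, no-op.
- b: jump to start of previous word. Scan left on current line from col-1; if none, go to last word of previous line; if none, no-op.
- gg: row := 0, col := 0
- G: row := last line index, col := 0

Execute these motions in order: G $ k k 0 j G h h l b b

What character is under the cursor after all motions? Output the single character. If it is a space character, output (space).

After 1 (G): row=5 col=0 char='_'
After 2 ($): row=5 col=16 char='y'
After 3 (k): row=4 col=7 char='w'
After 4 (k): row=3 col=7 char='c'
After 5 (0): row=3 col=0 char='s'
After 6 (j): row=4 col=0 char='c'
After 7 (G): row=5 col=0 char='_'
After 8 (h): row=5 col=0 char='_'
After 9 (h): row=5 col=0 char='_'
After 10 (l): row=5 col=1 char='_'
After 11 (b): row=4 col=4 char='s'
After 12 (b): row=4 col=0 char='c'

Answer: c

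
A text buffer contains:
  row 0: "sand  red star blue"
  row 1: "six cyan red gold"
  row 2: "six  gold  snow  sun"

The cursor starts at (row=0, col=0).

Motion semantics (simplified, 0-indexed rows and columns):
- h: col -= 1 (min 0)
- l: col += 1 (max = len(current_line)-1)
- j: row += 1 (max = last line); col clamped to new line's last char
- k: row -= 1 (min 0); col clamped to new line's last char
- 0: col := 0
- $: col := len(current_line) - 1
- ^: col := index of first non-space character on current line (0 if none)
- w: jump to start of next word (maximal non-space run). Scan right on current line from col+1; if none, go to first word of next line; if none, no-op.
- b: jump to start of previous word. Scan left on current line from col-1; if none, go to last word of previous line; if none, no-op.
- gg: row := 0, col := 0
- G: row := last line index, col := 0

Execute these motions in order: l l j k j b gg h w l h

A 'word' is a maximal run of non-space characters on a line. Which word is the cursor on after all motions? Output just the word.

Answer: red

Derivation:
After 1 (l): row=0 col=1 char='a'
After 2 (l): row=0 col=2 char='n'
After 3 (j): row=1 col=2 char='x'
After 4 (k): row=0 col=2 char='n'
After 5 (j): row=1 col=2 char='x'
After 6 (b): row=1 col=0 char='s'
After 7 (gg): row=0 col=0 char='s'
After 8 (h): row=0 col=0 char='s'
After 9 (w): row=0 col=6 char='r'
After 10 (l): row=0 col=7 char='e'
After 11 (h): row=0 col=6 char='r'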